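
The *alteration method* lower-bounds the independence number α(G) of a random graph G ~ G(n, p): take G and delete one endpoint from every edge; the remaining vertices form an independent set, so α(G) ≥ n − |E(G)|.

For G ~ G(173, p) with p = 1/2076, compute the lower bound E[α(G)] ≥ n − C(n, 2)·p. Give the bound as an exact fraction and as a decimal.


E[|E(G)|] = C(173, 2)·p = 14878 · (1/2076) = 43/6.
E[α(G)] ≥ n − E[|E(G)|] = 173 − 43/6 = 995/6.
Numerically: ≈ 165.8333.
(This is only a lower bound; the true E[α(G)] may be larger.)

E[α(G)] ≥ 995/6 ≈ 165.8333.


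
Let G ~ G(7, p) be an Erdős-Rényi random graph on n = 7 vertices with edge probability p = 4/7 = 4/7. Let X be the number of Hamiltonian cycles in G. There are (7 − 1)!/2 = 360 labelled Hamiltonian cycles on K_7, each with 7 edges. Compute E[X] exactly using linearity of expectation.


K_7 has (7 − 1)!/2 = 360 labelled Hamiltonian cycles.
For each such Hamiltonian cycle H, let X_H = 1 if all 7 edges of H are present in G. Then P[X_H = 1] = p^{7} = (4/7)^{7} = 16384/823543.
By linearity of expectation: E[X] = Σ_H E[X_H] = 360 · p^{7} = 360 · 16384/823543 = 5898240/823543.
Numerically: E[X] ≈ 7.16203.

E[X] = 360 · (4/7)^{7} = 5898240/823543 ≈ 7.16203.


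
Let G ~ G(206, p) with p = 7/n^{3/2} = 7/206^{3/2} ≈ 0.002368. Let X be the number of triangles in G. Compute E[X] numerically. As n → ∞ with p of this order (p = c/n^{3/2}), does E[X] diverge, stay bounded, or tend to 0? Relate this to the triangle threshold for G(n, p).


Number of potential triangles: C(206, 3) = 1435820.
Each occurs with probability p³ ≈ (0.002368)³ ≈ 1.327063e-08.
By linearity: E[X] = C(206, 3)·p³ ≈ 1435820 · 1.327063e-08 ≈ 0.0191.
Since α = 3/2 > 1, p = c/n^{3/2} = o(1/n) is below the triangle threshold p ~ 1/n. Asymptotically E[X] ~ (c³/6)·n^{3(1−α)} = (7³/6)·n^{-1.5} → 0, so by Markov's inequality G has no triangles w.h.p.

E[X] ≈ 0.0191; in regime p = Θ(1/n^{3/2}) E[X] tends to 0 (below the triangle threshold p ~ 1/n).


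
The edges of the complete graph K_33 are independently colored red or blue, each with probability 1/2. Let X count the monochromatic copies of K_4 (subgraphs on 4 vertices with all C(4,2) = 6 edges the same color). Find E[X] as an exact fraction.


Let X = Σ_S X_S over the C(33, 4) = 40920 subsets S of size 4, where X_S = 1 if the K_4 on S is monochromatic.
For a fixed S, the K_4 on S has C(4, 2) = 6 edges. P[all 6 edges red] = (1/2)^6, and likewise for blue, so P[monochromatic] = 2·(1/2)^6 = 2^{1 − 6} = 1/32.
By linearity of expectation: E[X] = C(33, 4) · 2^{1 − 6} = 40920 · 1/32 = 5115/4.
Numerically: E[X] ≈ 1278.750.

E[X] = C(33,4)·2^(1−C(4,2)) = 5115/4 ≈ 1278.750.


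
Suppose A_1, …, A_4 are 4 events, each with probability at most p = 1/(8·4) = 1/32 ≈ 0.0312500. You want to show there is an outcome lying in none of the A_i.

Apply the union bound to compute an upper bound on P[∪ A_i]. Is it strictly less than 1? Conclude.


Union bound: P[∪_{i=1}^{4} A_i] ≤ Σ_i P[A_i] ≤ 4·p = 4·(1/32) = 1/8.
Numerically: 1/8 ≈ 0.1250000.
Is 1/8 < 1? YES.
Since P[∪ A_i] ≤ 1/8 < 1, the complement has P[∩ A_i^c] ≥ 1 − 1/8 = 7/8 > 0, so some outcome avoids every A_i.

4·p = 1/8 ≈ 0.1250000; existence CERTIFIED by the union bound.


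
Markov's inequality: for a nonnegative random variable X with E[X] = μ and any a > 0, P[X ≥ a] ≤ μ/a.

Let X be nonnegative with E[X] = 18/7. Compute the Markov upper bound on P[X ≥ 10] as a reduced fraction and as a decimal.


μ = E[X] = 18/7, a = 10.
Markov: P[X ≥ 10] ≤ μ/a = (18/7)/10 = 9/35.
Numerically: ≈ 0.2571.
(Since a = 10 > μ = 2.5714, the bound 9/35 is < 1 and informative.)

P[X ≥ 10] ≤ 9/35 ≈ 0.2571.


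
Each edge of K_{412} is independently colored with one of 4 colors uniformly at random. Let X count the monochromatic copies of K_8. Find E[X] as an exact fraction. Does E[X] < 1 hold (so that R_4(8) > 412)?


E[X] = C(412, 8) · 4^{1 − 28} = 19229204065337145 · 4^{−27} = 19229204065337145/18014398509481984.
As a reduced fraction: E[X] = 19229204065337145/18014398509481984 ≈ 1.0674353.
Is E[X] < 1? NO.
Since E[X] ≥ 1, the first-moment bound is inconclusive at n = 412; it does NOT by itself certify R_4(8) > 412.

E[X] = 19229204065337145/18014398509481984 ≈ 1.0674353; E[X] ≥ 1; first-moment method inconclusive here.


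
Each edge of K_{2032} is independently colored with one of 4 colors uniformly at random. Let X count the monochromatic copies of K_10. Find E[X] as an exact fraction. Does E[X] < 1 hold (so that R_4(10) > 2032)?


E[X] = C(2032, 10) · 4^{1 − 45} = 323475384642158147171212440 · 4^{−44} = 323475384642158147171212440/309485009821345068724781056.
As a reduced fraction: E[X] = 40434423080269768396401555/38685626227668133590597632 ≈ 1.045.
Is E[X] < 1? NO.
Since E[X] ≥ 1, the first-moment bound is inconclusive at n = 2032; it does NOT by itself certify R_4(10) > 2032.

E[X] = 40434423080269768396401555/38685626227668133590597632 ≈ 1.045; E[X] ≥ 1; first-moment method inconclusive here.


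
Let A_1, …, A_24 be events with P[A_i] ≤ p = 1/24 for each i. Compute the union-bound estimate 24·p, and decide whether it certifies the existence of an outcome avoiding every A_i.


Union bound: P[∪_{i=1}^{24} A_i] ≤ Σ_i P[A_i] ≤ 24·p = 24·(1/24) = 1.
Numerically: 1 ≈ 1.00000.
Is 1 < 1? NO.
Since the bound 1 is ≥ 1, the union bound is uninformative here; it does NOT by itself certify existence.

24·p = 1 ≈ 1.00000; existence NOT certified by the union bound.


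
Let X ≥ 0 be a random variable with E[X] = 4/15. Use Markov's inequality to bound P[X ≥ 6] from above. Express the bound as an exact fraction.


μ = E[X] = 4/15, a = 6.
Markov: P[X ≥ 6] ≤ μ/a = (4/15)/6 = 2/45.
Numerically: ≈ 0.044.
(Since a = 6 > μ = 0.267, the bound 2/45 is < 1 and informative.)

P[X ≥ 6] ≤ 2/45 ≈ 0.044.


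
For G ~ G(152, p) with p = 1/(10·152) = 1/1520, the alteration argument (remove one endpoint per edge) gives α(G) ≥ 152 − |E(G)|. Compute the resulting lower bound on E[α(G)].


E[|E(G)|] = C(152, 2)·p = 11476 · (1/1520) = 151/20.
E[α(G)] ≥ n − E[|E(G)|] = 152 − 151/20 = 2889/20.
Numerically: ≈ 144.450.
(This is only a lower bound; the true E[α(G)] may be larger.)

E[α(G)] ≥ 2889/20 ≈ 144.450.


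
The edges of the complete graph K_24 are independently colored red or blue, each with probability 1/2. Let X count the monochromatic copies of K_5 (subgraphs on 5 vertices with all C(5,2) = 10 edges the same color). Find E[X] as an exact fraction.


Let X = Σ_S X_S over the C(24, 5) = 42504 subsets S of size 5, where X_S = 1 if the K_5 on S is monochromatic.
For a fixed S, the K_5 on S has C(5, 2) = 10 edges. P[all 10 edges red] = (1/2)^10, and likewise for blue, so P[monochromatic] = 2·(1/2)^10 = 2^{1 − 10} = 1/512.
By linearity of expectation: E[X] = C(24, 5) · 2^{1 − 10} = 42504 · 1/512 = 5313/64.
Numerically: E[X] ≈ 83.0156.

E[X] = C(24,5)·2^(1−C(5,2)) = 5313/64 ≈ 83.0156.


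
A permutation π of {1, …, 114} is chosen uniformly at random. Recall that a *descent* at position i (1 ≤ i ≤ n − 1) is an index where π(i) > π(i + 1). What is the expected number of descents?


Write X = Σ X_I over i = 1, …, 113, with X_I the indicator of one descent.
There are 113 indicators.
For each fixed i, the pair (π(i), π(i+1)) is a uniformly random ordered pair of distinct values from {1, …, 114}; by symmetry P[π(i) > π(i+1)] = 1/2.
By linearity: E[X] = 113 · (1/2) = (114 − 1) · (1/2) = 113/2 ≈ 56.50000.

E[X] = 113/2 = 56.50000.


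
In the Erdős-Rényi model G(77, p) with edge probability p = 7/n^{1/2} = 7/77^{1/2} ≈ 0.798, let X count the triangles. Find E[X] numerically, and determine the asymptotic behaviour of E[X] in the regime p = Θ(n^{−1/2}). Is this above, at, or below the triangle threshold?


Number of potential triangles: C(77, 3) = 73150.
Each occurs with probability p³ ≈ (0.798)³ ≈ 5.07643e-01.
By linearity: E[X] = C(77, 3)·p³ ≈ 73150 · 5.07643e-01 ≈ 37134.054.
Since α = 1/2 < 1, p = c/n^{1/2} ≫ 1/n is above the triangle threshold p ~ 1/n. Asymptotically E[X] ~ (c³/6)·n^{3(1−α)} = (7³/6)·n^{1.5} → ∞; triangles are abundant w.h.p.

E[X] ≈ 37134.054; in regime p = Θ(1/n^{1/2}) E[X] diverges (above the triangle threshold p ~ 1/n).


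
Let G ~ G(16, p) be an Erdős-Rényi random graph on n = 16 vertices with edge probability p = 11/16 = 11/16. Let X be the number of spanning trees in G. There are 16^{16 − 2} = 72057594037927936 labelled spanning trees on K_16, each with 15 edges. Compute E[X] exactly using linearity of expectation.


K_16 has 16^{16 − 2} = 72057594037927936 labelled spanning trees.
For each such spanning tree H, let X_H = 1 if all 15 edges of H are present in G. Then P[X_H = 1] = p^{15} = (11/16)^{15} = 4177248169415651/1152921504606846976.
By linearity of expectation: E[X] = Σ_H E[X_H] = 72057594037927936 · p^{15} = 72057594037927936 · 4177248169415651/1152921504606846976 = 4177248169415651/16.
Numerically: E[X] ≈ 2.6108e+14.

E[X] = 72057594037927936 · (11/16)^{15} = 4177248169415651/16 ≈ 2.6108e+14.


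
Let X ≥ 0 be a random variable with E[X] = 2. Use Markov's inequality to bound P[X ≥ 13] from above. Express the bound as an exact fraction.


μ = E[X] = 2, a = 13.
Markov: P[X ≥ 13] ≤ μ/a = (2)/13 = 2/13.
Numerically: ≈ 0.15385.
(Since a = 13 > μ = 2.00000, the bound 2/13 is < 1 and informative.)

P[X ≥ 13] ≤ 2/13 ≈ 0.15385.


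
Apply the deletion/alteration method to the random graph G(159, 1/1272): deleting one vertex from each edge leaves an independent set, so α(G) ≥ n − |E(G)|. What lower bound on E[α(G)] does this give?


E[|E(G)|] = C(159, 2)·p = 12561 · (1/1272) = 79/8.
E[α(G)] ≥ n − E[|E(G)|] = 159 − 79/8 = 1193/8.
Numerically: ≈ 149.125.
(This is only a lower bound; the true E[α(G)] may be larger.)

E[α(G)] ≥ 1193/8 ≈ 149.125.


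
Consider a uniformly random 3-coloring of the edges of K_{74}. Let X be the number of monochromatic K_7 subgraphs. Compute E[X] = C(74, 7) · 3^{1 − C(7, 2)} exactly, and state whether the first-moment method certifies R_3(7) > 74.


E[X] = C(74, 7) · 3^{1 − 21} = 1799579064 · 3^{−20} = 1799579064/3486784401.
As a reduced fraction: E[X] = 599859688/1162261467 ≈ 0.516.
Is E[X] < 1? YES.
Since E[X] < 1, there exists a 3-coloring of K_{74} with no monochromatic K_7; hence R_3(7) > 74.

E[X] = 599859688/1162261467 ≈ 0.516; E[X] < 1, so R_3(7) > 74.


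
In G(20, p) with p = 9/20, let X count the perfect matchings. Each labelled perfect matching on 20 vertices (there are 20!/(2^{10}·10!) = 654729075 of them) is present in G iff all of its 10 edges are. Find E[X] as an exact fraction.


K_20 has 20!/(2^{10}·10!) = 654729075 labelled perfect matchings.
For each such perfect matching H, let X_H = 1 if all 10 edges of H are present in G. Then P[X_H = 1] = p^{10} = (9/20)^{10} = 3486784401/10240000000000.
By linearity of expectation: E[X] = Σ_H E[X_H] = 654729075 · p^{10} = 654729075 · 3486784401/10240000000000 = 91315965023646363/409600000000.
Numerically: E[X] ≈ 2.229e+05.

E[X] = 654729075 · (9/20)^{10} = 91315965023646363/409600000000 ≈ 2.229e+05.


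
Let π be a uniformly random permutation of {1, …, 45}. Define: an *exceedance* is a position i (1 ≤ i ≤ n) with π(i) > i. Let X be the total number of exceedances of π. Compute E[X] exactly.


Write X = Σ_{i=1}^{45} X_i, where X_i = 1_{π(i) > i}.
For each fixed i, π(i) is uniform over {1, …, 45} (marginal of a uniform permutation), so P[π(i) > i] = (n − i)/n. Summing: Σ_{i=1}^{45} (n − i)/n = (0 + 1 + … + 44)/45 = 45(45 − 1)/(2·45) = (45 − 1)/2.
Hence E[X] = Σ_{i=1}^{45} (45 − i)/45 = 22 ≈ 22.000000.

E[X] = 22 = 22.000000.


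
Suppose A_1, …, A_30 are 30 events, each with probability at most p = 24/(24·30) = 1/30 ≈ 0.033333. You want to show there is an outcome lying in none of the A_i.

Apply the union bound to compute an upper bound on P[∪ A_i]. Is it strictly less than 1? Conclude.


Union bound: P[∪_{i=1}^{30} A_i] ≤ Σ_i P[A_i] ≤ 30·p = 30·(1/30) = 1.
Numerically: 1 ≈ 1.000000.
Is 1 < 1? NO.
Since the bound 1 is ≥ 1, the union bound is uninformative here; it does NOT by itself certify existence.

30·p = 1 ≈ 1.000000; existence NOT certified by the union bound.


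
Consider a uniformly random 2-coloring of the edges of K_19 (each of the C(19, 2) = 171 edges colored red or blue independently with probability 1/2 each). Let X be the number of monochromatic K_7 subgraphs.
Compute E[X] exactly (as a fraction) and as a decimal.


Let X = Σ_S X_S over the C(19, 7) = 50388 subsets S of size 7, where X_S = 1 if the K_7 on S is monochromatic.
For a fixed S, the K_7 on S has C(7, 2) = 21 edges. P[all 21 edges red] = (1/2)^21, and likewise for blue, so P[monochromatic] = 2·(1/2)^21 = 2^{1 − 21} = 1/1048576.
By linearity: E[X] = C(19, 7) · 2^{1 − 21} = 50388 · 1/1048576 = 12597/262144.
Numerically: E[X] ≈ 0.048.

E[X] = C(19,7)·2^(1−C(7,2)) = 12597/262144 ≈ 0.048.


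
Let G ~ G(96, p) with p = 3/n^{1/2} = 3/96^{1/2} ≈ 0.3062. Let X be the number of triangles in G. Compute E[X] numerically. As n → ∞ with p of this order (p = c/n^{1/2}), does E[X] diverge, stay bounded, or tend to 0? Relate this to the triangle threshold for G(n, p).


Number of potential triangles: C(96, 3) = 142880.
Each occurs with probability p³ ≈ (0.3062)³ ≈ 2.870496e-02.
By linearity: E[X] = C(96, 3)·p³ ≈ 142880 · 2.870496e-02 ≈ 4101.3644.
Since α = 1/2 < 1, p = c/n^{1/2} ≫ 1/n is above the triangle threshold p ~ 1/n. Asymptotically E[X] ~ (c³/6)·n^{3(1−α)} = (3³/6)·n^{1.5} → ∞; triangles are abundant w.h.p.

E[X] ≈ 4101.3644; in regime p = Θ(1/n^{1/2}) E[X] diverges (above the triangle threshold p ~ 1/n).


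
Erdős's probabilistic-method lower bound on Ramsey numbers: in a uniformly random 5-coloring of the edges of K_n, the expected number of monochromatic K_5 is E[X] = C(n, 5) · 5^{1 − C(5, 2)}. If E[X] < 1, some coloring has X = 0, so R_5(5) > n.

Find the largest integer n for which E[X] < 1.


We need C(n, 5) · 5^{1 − 10} < 1, i.e. C(n, 5) < 5^{10 − 1} = 1953125.
Check values of n near the boundary:
  n = 48: C(48, 5) = 1712304; 1712304 < 1953125? YES
  n = 49: C(49, 5) = 1906884; 1906884 < 1953125? YES
  n = 50: C(50, 5) = 2118760; 2118760 < 1953125? NO
The largest n with C(n, 5) < 1953125 is n = 49 (where E[X] = 1906884/1953125 ≈ 0.9763). Hence R_5(5) > 49, i.e. R_5(5) ≥ 50.

Largest n = 49; hence R_5(5) > 49.


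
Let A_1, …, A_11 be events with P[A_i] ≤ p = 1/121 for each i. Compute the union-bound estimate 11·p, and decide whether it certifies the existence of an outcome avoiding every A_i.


Union bound: P[∪_{i=1}^{11} A_i] ≤ Σ_i P[A_i] ≤ 11·p = 11·(1/121) = 1/11.
Numerically: 1/11 ≈ 0.0909091.
Is 1/11 < 1? YES.
Since P[∪ A_i] ≤ 1/11 < 1, the complement has P[∩ A_i^c] ≥ 1 − 1/11 = 10/11 > 0, so some outcome avoids every A_i.

11·p = 1/11 ≈ 0.0909091; existence CERTIFIED by the union bound.


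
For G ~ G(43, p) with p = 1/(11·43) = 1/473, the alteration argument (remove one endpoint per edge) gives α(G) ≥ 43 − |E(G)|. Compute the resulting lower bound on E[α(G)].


E[|E(G)|] = C(43, 2)·p = 903 · (1/473) = 21/11.
E[α(G)] ≥ n − E[|E(G)|] = 43 − 21/11 = 452/11.
Numerically: ≈ 41.0909.
(This is only a lower bound; the true E[α(G)] may be larger.)

E[α(G)] ≥ 452/11 ≈ 41.0909.


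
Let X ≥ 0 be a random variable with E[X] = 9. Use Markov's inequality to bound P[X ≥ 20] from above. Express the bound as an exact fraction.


μ = E[X] = 9, a = 20.
Markov: P[X ≥ 20] ≤ μ/a = (9)/20 = 9/20.
Numerically: ≈ 0.4500.
(Since a = 20 > μ = 9.0000, the bound 9/20 is < 1 and informative.)

P[X ≥ 20] ≤ 9/20 ≈ 0.4500.


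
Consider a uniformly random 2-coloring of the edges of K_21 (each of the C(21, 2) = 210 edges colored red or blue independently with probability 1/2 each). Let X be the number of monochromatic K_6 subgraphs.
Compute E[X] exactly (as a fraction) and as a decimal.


Let X = Σ_S X_S over the C(21, 6) = 54264 subsets S of size 6, where X_S = 1 if the K_6 on S is monochromatic.
For a fixed S, the K_6 on S has C(6, 2) = 15 edges. P[all 15 edges red] = (1/2)^15, and likewise for blue, so P[monochromatic] = 2·(1/2)^15 = 2^{1 − 15} = 1/16384.
By linearity of expectation: E[X] = C(21, 6) · 2^{1 − 15} = 54264 · 1/16384 = 6783/2048.
Numerically: E[X] ≈ 3.312.

E[X] = C(21,6)·2^(1−C(6,2)) = 6783/2048 ≈ 3.312.


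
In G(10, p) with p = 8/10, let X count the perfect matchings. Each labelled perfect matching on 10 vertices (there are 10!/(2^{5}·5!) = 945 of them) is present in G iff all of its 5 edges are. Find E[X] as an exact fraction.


K_10 has 10!/(2^{5}·5!) = 945 labelled perfect matchings.
For each such perfect matching H, let X_H = 1 if all 5 edges of H are present in G. Then P[X_H = 1] = p^{5} = (4/5)^{5} = 1024/3125.
By linearity: E[X] = Σ_H E[X_H] = 945 · p^{5} = 945 · 1024/3125 = 193536/625.
Numerically: E[X] ≈ 309.658.

E[X] = 945 · (4/5)^{5} = 193536/625 ≈ 309.658.


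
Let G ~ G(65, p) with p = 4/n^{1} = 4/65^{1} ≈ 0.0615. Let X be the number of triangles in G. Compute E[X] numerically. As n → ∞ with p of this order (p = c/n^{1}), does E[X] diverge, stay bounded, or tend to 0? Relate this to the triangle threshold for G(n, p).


Number of potential triangles: C(65, 3) = 43680.
Each occurs with probability p³ ≈ (0.0615)³ ≈ 2.33045e-04.
By linearity: E[X] = C(65, 3)·p³ ≈ 43680 · 2.33045e-04 ≈ 10.179.
Here α = 1, so p = 4/n is exactly at the triangle threshold p ~ 1/n. Asymptotically E[X] → c³/6 = 4³/6 = 32/3 ≈ 10.667, a bounded constant. In this regime the triangle count is asymptotically Poisson(c³/6).

E[X] ≈ 10.179; in regime p = Θ(1/n^{1}) E[X] stays bounded (at the triangle threshold p ~ 1/n).


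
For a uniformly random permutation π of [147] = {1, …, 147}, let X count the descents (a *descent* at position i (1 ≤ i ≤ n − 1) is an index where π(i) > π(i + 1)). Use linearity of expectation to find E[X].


Write X = Σ X_I over i = 1, …, 146, with X_I the indicator of one descent.
There are 146 indicators.
For each fixed i, the pair (π(i), π(i+1)) is a uniformly random ordered pair of distinct values from {1, …, 147}; by symmetry P[π(i) > π(i+1)] = 1/2.
By linearity: E[X] = 146 · (1/2) = (147 − 1) · (1/2) = 73 ≈ 73.000.

E[X] = 73 = 73.000.


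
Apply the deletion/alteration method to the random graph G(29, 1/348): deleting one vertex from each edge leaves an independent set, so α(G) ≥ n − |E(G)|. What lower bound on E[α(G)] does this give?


E[|E(G)|] = C(29, 2)·p = 406 · (1/348) = 7/6.
E[α(G)] ≥ n − E[|E(G)|] = 29 − 7/6 = 167/6.
Numerically: ≈ 27.83333.
(This is only a lower bound; the true E[α(G)] may be larger.)

E[α(G)] ≥ 167/6 ≈ 27.83333.


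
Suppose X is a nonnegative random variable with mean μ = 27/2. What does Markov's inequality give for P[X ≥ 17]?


μ = E[X] = 27/2, a = 17.
Markov: P[X ≥ 17] ≤ μ/a = (27/2)/17 = 27/34.
Numerically: ≈ 0.79412.
(Since a = 17 > μ = 13.50000, the bound 27/34 is < 1 and informative.)

P[X ≥ 17] ≤ 27/34 ≈ 0.79412.


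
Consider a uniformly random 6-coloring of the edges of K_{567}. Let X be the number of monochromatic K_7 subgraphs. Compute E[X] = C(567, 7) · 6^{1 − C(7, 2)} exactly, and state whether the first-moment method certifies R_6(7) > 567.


E[X] = C(567, 7) · 6^{1 − 21} = 3601671315933933 · 6^{−20} = 3601671315933933/3656158440062976.
As a reduced fraction: E[X] = 44465077974493/45137758519296 ≈ 0.9851.
Is E[X] < 1? YES.
Since E[X] < 1, there exists a 6-coloring of K_{567} with no monochromatic K_7; hence R_6(7) > 567.

E[X] = 44465077974493/45137758519296 ≈ 0.9851; E[X] < 1, so R_6(7) > 567.


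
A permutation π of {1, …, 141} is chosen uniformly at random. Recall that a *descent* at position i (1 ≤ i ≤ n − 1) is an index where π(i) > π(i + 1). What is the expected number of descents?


Write X = Σ X_I over i = 1, …, 140, with X_I the indicator of one descent.
There are 140 indicators.
For each fixed i, the pair (π(i), π(i+1)) is a uniformly random ordered pair of distinct values from {1, …, 141}; by symmetry P[π(i) > π(i+1)] = 1/2.
By linearity: E[X] = 140 · (1/2) = (141 − 1) · (1/2) = 70 ≈ 70.000.

E[X] = 70 = 70.000.


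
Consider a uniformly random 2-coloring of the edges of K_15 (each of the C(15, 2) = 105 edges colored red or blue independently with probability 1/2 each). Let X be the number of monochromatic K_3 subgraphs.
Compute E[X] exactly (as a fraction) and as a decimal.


Let X = Σ_S X_S over the C(15, 3) = 455 subsets S of size 3, where X_S = 1 if the K_3 on S is monochromatic.
For a fixed S, the K_3 on S has C(3, 2) = 3 edges. P[all 3 edges red] = (1/2)^3, and likewise for blue, so P[monochromatic] = 2·(1/2)^3 = 2^{1 − 3} = 1/4.
By linearity: E[X] = C(15, 3) · 2^{1 − 3} = 455 · 1/4 = 455/4.
Numerically: E[X] ≈ 113.750.

E[X] = C(15,3)·2^(1−C(3,2)) = 455/4 ≈ 113.750.


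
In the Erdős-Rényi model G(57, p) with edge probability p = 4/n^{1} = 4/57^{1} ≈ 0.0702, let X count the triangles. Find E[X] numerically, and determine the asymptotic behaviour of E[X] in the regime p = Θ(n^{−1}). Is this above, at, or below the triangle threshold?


Number of potential triangles: C(57, 3) = 29260.
Each occurs with probability p³ ≈ (0.0702)³ ≈ 3.45585e-04.
By linearity: E[X] = C(57, 3)·p³ ≈ 29260 · 3.45585e-04 ≈ 10.112.
Here α = 1, so p = 4/n is exactly at the triangle threshold p ~ 1/n. Asymptotically E[X] → c³/6 = 4³/6 = 32/3 ≈ 10.667, a bounded constant. In this regime the triangle count is asymptotically Poisson(c³/6).

E[X] ≈ 10.112; in regime p = Θ(1/n^{1}) E[X] stays bounded (at the triangle threshold p ~ 1/n).


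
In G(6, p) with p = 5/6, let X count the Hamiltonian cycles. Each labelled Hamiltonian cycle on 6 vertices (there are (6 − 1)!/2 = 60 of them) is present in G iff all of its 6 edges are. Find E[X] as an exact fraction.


K_6 has (6 − 1)!/2 = 60 labelled Hamiltonian cycles.
For each such Hamiltonian cycle H, let X_H = 1 if all 6 edges of H are present in G. Then P[X_H = 1] = p^{6} = (5/6)^{6} = 15625/46656.
By linearity: E[X] = Σ_H E[X_H] = 60 · p^{6} = 60 · 15625/46656 = 78125/3888.
Numerically: E[X] ≈ 20.0939.

E[X] = 60 · (5/6)^{6} = 78125/3888 ≈ 20.0939.


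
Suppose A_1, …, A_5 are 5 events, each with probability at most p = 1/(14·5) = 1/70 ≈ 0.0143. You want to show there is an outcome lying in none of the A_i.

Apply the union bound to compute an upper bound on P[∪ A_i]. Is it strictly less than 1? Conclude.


Union bound: P[∪_{i=1}^{5} A_i] ≤ Σ_i P[A_i] ≤ 5·p = 5·(1/70) = 1/14.
Numerically: 1/14 ≈ 0.0714.
Is 1/14 < 1? YES.
Since P[∪ A_i] ≤ 1/14 < 1, the complement has P[∩ A_i^c] ≥ 1 − 1/14 = 13/14 > 0, so some outcome avoids every A_i.

5·p = 1/14 ≈ 0.0714; existence CERTIFIED by the union bound.


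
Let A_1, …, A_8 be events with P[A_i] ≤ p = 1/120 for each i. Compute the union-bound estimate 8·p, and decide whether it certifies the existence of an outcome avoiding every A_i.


Union bound: P[∪_{i=1}^{8} A_i] ≤ Σ_i P[A_i] ≤ 8·p = 8·(1/120) = 1/15.
Numerically: 1/15 ≈ 0.066667.
Is 1/15 < 1? YES.
Since P[∪ A_i] ≤ 1/15 < 1, the complement has P[∩ A_i^c] ≥ 1 − 1/15 = 14/15 > 0, so some outcome avoids every A_i.

8·p = 1/15 ≈ 0.066667; existence CERTIFIED by the union bound.


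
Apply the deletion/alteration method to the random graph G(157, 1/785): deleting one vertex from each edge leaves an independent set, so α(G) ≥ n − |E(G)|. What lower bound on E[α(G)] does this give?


E[|E(G)|] = C(157, 2)·p = 12246 · (1/785) = 78/5.
E[α(G)] ≥ n − E[|E(G)|] = 157 − 78/5 = 707/5.
Numerically: ≈ 141.400.
(This is only a lower bound; the true E[α(G)] may be larger.)

E[α(G)] ≥ 707/5 ≈ 141.400.


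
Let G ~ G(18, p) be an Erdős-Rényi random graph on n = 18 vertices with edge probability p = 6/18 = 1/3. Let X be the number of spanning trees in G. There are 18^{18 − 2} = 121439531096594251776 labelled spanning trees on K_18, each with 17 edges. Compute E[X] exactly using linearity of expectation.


K_18 has 18^{18 − 2} = 121439531096594251776 labelled spanning trees.
For each such spanning tree H, let X_H = 1 if all 17 edges of H are present in G. Then P[X_H = 1] = p^{17} = (1/3)^{17} = 1/129140163.
By linearity of expectation: E[X] = Σ_H E[X_H] = 121439531096594251776 · p^{17} = 121439531096594251776 · 1/129140163 = 940369969152.
Numerically: E[X] ≈ 9.4e+11.

E[X] = 121439531096594251776 · (1/3)^{17} = 940369969152 ≈ 9.4e+11.


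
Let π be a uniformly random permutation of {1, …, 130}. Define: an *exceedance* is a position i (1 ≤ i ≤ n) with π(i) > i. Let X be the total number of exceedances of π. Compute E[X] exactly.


Write X = Σ_{i=1}^{130} X_i, where X_i = 1_{π(i) > i}.
For each fixed i, π(i) is uniform over {1, …, 130} (marginal of a uniform permutation), so P[π(i) > i] = (n − i)/n. Summing: Σ_{i=1}^{130} (n − i)/n = (0 + 1 + … + 129)/130 = 130(130 − 1)/(2·130) = (130 − 1)/2.
Hence E[X] = Σ_{i=1}^{130} (130 − i)/130 = 129/2 ≈ 64.50000.

E[X] = 129/2 = 64.50000.


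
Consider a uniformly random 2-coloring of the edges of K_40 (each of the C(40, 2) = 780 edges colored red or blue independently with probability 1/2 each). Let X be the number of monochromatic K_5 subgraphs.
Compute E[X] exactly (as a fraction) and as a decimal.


Let X = Σ_S X_S over the C(40, 5) = 658008 subsets S of size 5, where X_S = 1 if the K_5 on S is monochromatic.
For a fixed S, the K_5 on S has C(5, 2) = 10 edges. P[all 10 edges red] = (1/2)^10, and likewise for blue, so P[monochromatic] = 2·(1/2)^10 = 2^{1 − 10} = 1/512.
By linearity: E[X] = C(40, 5) · 2^{1 − 10} = 658008 · 1/512 = 82251/64.
Numerically: E[X] ≈ 1285.1719.

E[X] = C(40,5)·2^(1−C(5,2)) = 82251/64 ≈ 1285.1719.


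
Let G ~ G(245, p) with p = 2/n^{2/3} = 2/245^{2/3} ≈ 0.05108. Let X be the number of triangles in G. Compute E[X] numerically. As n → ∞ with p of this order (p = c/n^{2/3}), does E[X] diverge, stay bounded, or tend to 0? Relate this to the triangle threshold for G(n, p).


Number of potential triangles: C(245, 3) = 2421090.
Each occurs with probability p³ ≈ (0.05108)³ ≈ 1.332778e-04.
By linearity: E[X] = C(245, 3)·p³ ≈ 2421090 · 1.332778e-04 ≈ 322.6776.
Since α = 2/3 < 1, p = c/n^{2/3} ≫ 1/n is above the triangle threshold p ~ 1/n. Asymptotically E[X] ~ (c³/6)·n^{3(1−α)} = (2³/6)·n^{1} → ∞; triangles are abundant w.h.p.

E[X] ≈ 322.6776; in regime p = Θ(1/n^{2/3}) E[X] diverges (above the triangle threshold p ~ 1/n).


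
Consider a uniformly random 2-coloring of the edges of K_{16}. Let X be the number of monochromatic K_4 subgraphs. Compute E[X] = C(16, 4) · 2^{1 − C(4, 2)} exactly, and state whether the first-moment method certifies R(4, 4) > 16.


E[X] = C(16, 4) · 2^{1 − 6} = 1820 · 2^{−5} = 1820/32.
As a reduced fraction: E[X] = 455/8 ≈ 56.875000.
Is E[X] < 1? NO.
Since E[X] ≥ 1, the first-moment bound is inconclusive at n = 16; it does NOT by itself certify R(4, 4) > 16.

E[X] = 455/8 ≈ 56.875000; E[X] ≥ 1; first-moment method inconclusive here.


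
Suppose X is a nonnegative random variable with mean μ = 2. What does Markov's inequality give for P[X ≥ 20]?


μ = E[X] = 2, a = 20.
Markov: P[X ≥ 20] ≤ μ/a = (2)/20 = 1/10.
Numerically: ≈ 0.100000.
(Since a = 20 > μ = 2.000000, the bound 1/10 is < 1 and informative.)

P[X ≥ 20] ≤ 1/10 ≈ 0.100000.


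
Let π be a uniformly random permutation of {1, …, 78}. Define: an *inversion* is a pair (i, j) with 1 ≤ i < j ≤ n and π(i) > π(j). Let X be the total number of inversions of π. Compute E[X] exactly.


Write X = Σ X_I over the C(78, 2) = 3003 pairs i < j, with X_I the indicator of one inversion.
There are 3003 indicators.
For each fixed pair i < j, the values π(i) and π(j) are two distinct elements of {1, …, 78} in uniformly random order; by symmetry P[π(i) > π(j)] = 1/2.
By linearity: E[X] = 3003 · (1/2) = C(78, 2) · (1/2) = 3003/2 = 3003/2 ≈ 1501.50000.

E[X] = 3003/2 = 1501.50000.


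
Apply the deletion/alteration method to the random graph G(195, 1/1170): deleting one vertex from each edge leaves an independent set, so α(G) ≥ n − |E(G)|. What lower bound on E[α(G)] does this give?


E[|E(G)|] = C(195, 2)·p = 18915 · (1/1170) = 97/6.
E[α(G)] ≥ n − E[|E(G)|] = 195 − 97/6 = 1073/6.
Numerically: ≈ 178.83333.
(This is only a lower bound; the true E[α(G)] may be larger.)

E[α(G)] ≥ 1073/6 ≈ 178.83333.


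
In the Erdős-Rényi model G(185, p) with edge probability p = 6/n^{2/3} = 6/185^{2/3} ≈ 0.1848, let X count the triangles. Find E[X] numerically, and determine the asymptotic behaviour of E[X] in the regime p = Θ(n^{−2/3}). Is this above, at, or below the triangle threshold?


Number of potential triangles: C(185, 3) = 1038220.
Each occurs with probability p³ ≈ (0.1848)³ ≈ 6.311176e-03.
By linearity: E[X] = C(185, 3)·p³ ≈ 1038220 · 6.311176e-03 ≈ 6552.3892.
Since α = 2/3 < 1, p = c/n^{2/3} ≫ 1/n is above the triangle threshold p ~ 1/n. Asymptotically E[X] ~ (c³/6)·n^{3(1−α)} = (6³/6)·n^{1} → ∞; triangles are abundant w.h.p.

E[X] ≈ 6552.3892; in regime p = Θ(1/n^{2/3}) E[X] diverges (above the triangle threshold p ~ 1/n).


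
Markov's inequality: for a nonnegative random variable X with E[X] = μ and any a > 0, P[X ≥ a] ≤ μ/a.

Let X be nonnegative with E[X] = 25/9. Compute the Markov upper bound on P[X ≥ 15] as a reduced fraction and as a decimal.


μ = E[X] = 25/9, a = 15.
Markov: P[X ≥ 15] ≤ μ/a = (25/9)/15 = 5/27.
Numerically: ≈ 0.185185.
(Since a = 15 > μ = 2.777778, the bound 5/27 is < 1 and informative.)

P[X ≥ 15] ≤ 5/27 ≈ 0.185185.


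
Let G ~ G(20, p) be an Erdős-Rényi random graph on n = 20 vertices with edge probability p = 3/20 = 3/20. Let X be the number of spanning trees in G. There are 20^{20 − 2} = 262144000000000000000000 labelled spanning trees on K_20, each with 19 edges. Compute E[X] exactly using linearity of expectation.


K_20 has 20^{20 − 2} = 262144000000000000000000 labelled spanning trees.
For each such spanning tree H, let X_H = 1 if all 19 edges of H are present in G. Then P[X_H = 1] = p^{19} = (3/20)^{19} = 1162261467/5242880000000000000000000.
By linearity: E[X] = Σ_H E[X_H] = 262144000000000000000000 · p^{19} = 262144000000000000000000 · 1162261467/5242880000000000000000000 = 1162261467/20.
Numerically: E[X] ≈ 5.81131e+07.

E[X] = 262144000000000000000000 · (3/20)^{19} = 1162261467/20 ≈ 5.81131e+07.


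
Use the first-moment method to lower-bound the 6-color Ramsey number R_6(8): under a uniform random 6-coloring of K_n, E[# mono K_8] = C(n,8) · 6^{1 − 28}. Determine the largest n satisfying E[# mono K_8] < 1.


We need C(n, 8) · 6^{1 − 28} < 1, i.e. C(n, 8) < 6^{28 − 1} = 1023490369077469249536.
Check values of n near the boundary:
  n = 1594: C(1594, 8) = 1015652773590544255167; 1015652773590544255167 < 1023490369077469249536? YES
  n = 1595: C(1595, 8) = 1020772636343363633895; 1020772636343363633895 < 1023490369077469249536? YES
  n = 1596: C(1596, 8) = 1025915067760710553965; 1025915067760710553965 < 1023490369077469249536? NO
The largest n with C(n, 8) < 1023490369077469249536 is n = 1595 (where E[X] = 113419181815929292655/113721152119718805504 ≈ 0.997). Hence R_6(8) > 1595, i.e. R_6(8) ≥ 1596.

Largest n = 1595; hence R_6(8) > 1595.


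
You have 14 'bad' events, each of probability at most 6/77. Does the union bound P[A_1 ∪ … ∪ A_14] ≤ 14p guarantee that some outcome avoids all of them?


Union bound: P[∪_{i=1}^{14} A_i] ≤ Σ_i P[A_i] ≤ 14·p = 14·(6/77) = 12/11.
Numerically: 12/11 ≈ 1.0909091.
Is 12/11 < 1? NO.
Since the bound 12/11 is ≥ 1, the union bound is uninformative here; it does NOT by itself certify existence.

14·p = 12/11 ≈ 1.0909091; existence NOT certified by the union bound.


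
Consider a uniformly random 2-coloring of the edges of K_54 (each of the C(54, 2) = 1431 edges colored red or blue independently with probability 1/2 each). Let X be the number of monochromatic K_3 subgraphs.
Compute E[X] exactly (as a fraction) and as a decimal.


Let X = Σ_S X_S over the C(54, 3) = 24804 subsets S of size 3, where X_S = 1 if the K_3 on S is monochromatic.
For a fixed S, the K_3 on S has C(3, 2) = 3 edges. P[all 3 edges red] = (1/2)^3, and likewise for blue, so P[monochromatic] = 2·(1/2)^3 = 2^{1 − 3} = 1/4.
By linearity of expectation: E[X] = C(54, 3) · 2^{1 − 3} = 24804 · 1/4 = 6201.
Numerically: E[X] ≈ 6201.0000.

E[X] = C(54,3)·2^(1−C(3,2)) = 6201 ≈ 6201.0000.


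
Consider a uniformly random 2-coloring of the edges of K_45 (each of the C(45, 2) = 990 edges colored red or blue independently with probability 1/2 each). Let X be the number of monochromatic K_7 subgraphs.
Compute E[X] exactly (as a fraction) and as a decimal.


Let X = Σ_S X_S over the C(45, 7) = 45379620 subsets S of size 7, where X_S = 1 if the K_7 on S is monochromatic.
For a fixed S, the K_7 on S has C(7, 2) = 21 edges. P[all 21 edges red] = (1/2)^21, and likewise for blue, so P[monochromatic] = 2·(1/2)^21 = 2^{1 − 21} = 1/1048576.
By linearity of expectation: E[X] = C(45, 7) · 2^{1 − 21} = 45379620 · 1/1048576 = 11344905/262144.
Numerically: E[X] ≈ 43.27738.

E[X] = C(45,7)·2^(1−C(7,2)) = 11344905/262144 ≈ 43.27738.


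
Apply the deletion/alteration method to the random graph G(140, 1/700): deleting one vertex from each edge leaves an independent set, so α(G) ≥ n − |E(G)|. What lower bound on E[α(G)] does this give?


E[|E(G)|] = C(140, 2)·p = 9730 · (1/700) = 139/10.
E[α(G)] ≥ n − E[|E(G)|] = 140 − 139/10 = 1261/10.
Numerically: ≈ 126.10000.
(This is only a lower bound; the true E[α(G)] may be larger.)

E[α(G)] ≥ 1261/10 ≈ 126.10000.


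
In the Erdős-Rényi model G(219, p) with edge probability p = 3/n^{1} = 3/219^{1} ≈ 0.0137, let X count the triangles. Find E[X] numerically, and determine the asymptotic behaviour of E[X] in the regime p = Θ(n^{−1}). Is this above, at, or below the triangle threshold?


Number of potential triangles: C(219, 3) = 1726669.
Each occurs with probability p³ ≈ (0.0137)³ ≈ 2.570582e-06.
By linearity: E[X] = C(219, 3)·p³ ≈ 1726669 · 2.570582e-06 ≈ 4.4385.
Here α = 1, so p = 3/n is exactly at the triangle threshold p ~ 1/n. Asymptotically E[X] → c³/6 = 3³/6 = 9/2 ≈ 4.5000, a bounded constant. In this regime the triangle count is asymptotically Poisson(c³/6).

E[X] ≈ 4.4385; in regime p = Θ(1/n^{1}) E[X] stays bounded (at the triangle threshold p ~ 1/n).


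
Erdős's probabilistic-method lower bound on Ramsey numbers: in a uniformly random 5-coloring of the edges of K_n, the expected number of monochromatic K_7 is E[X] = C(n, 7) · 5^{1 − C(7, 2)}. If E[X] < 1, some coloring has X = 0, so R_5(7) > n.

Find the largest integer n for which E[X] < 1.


We need C(n, 7) · 5^{1 − 21} < 1, i.e. C(n, 7) < 5^{21 − 1} = 95367431640625.
Check values of n near the boundary:
  n = 337: C(337, 7) = 91989916924632; 91989916924632 < 95367431640625? YES
  n = 338: C(338, 7) = 93935323022736; 93935323022736 < 95367431640625? YES
  n = 339: C(339, 7) = 95915887062372; 95915887062372 < 95367431640625? NO
  n = 340: C(340, 7) = 97932136940560; 97932136940560 < 95367431640625? NO
The largest n with C(n, 7) < 95367431640625 is n = 338 (where E[X] = 93935323022736/95367431640625 ≈ 0.985). Hence R_5(7) > 338, i.e. R_5(7) ≥ 339.

Largest n = 338; hence R_5(7) > 338.


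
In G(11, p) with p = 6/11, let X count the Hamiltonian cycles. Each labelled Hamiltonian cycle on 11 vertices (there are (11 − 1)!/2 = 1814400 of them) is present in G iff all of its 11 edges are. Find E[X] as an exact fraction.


K_11 has (11 − 1)!/2 = 1814400 labelled Hamiltonian cycles.
For each such Hamiltonian cycle H, let X_H = 1 if all 11 edges of H are present in G. Then P[X_H = 1] = p^{11} = (6/11)^{11} = 362797056/285311670611.
By linearity: E[X] = Σ_H E[X_H] = 1814400 · p^{11} = 1814400 · 362797056/285311670611 = 658258978406400/285311670611.
Numerically: E[X] ≈ 2307.16.

E[X] = 1814400 · (6/11)^{11} = 658258978406400/285311670611 ≈ 2307.16.


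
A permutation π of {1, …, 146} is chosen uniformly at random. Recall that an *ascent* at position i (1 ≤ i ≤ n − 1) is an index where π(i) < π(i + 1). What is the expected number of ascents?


Write X = Σ X_I over i = 1, …, 145, with X_I the indicator of one ascent.
There are 145 indicators.
For each fixed i, the pair (π(i), π(i+1)) is a uniformly random ordered pair of distinct values from {1, …, 146}; by symmetry P[π(i) < π(i+1)] = 1/2.
By linearity: E[X] = 145 · (1/2) = (146 − 1) · (1/2) = 145/2 ≈ 72.50000.

E[X] = 145/2 = 72.50000.


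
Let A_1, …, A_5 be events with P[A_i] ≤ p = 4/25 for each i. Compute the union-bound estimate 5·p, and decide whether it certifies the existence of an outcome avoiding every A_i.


Union bound: P[∪_{i=1}^{5} A_i] ≤ Σ_i P[A_i] ≤ 5·p = 5·(4/25) = 4/5.
Numerically: 4/5 ≈ 0.800000.
Is 4/5 < 1? YES.
Since P[∪ A_i] ≤ 4/5 < 1, the complement has P[∩ A_i^c] ≥ 1 − 4/5 = 1/5 > 0, so some outcome avoids every A_i.

5·p = 4/5 ≈ 0.800000; existence CERTIFIED by the union bound.


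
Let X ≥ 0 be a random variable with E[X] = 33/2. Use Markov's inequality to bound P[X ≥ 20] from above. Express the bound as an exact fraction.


μ = E[X] = 33/2, a = 20.
Markov: P[X ≥ 20] ≤ μ/a = (33/2)/20 = 33/40.
Numerically: ≈ 0.82500.
(Since a = 20 > μ = 16.50000, the bound 33/40 is < 1 and informative.)

P[X ≥ 20] ≤ 33/40 ≈ 0.82500.


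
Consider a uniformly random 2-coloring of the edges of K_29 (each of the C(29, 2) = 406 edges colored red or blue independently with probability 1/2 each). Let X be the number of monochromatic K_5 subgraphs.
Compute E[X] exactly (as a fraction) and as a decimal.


Let X = Σ_S X_S over the C(29, 5) = 118755 subsets S of size 5, where X_S = 1 if the K_5 on S is monochromatic.
For a fixed S, the K_5 on S has C(5, 2) = 10 edges. P[all 10 edges red] = (1/2)^10, and likewise for blue, so P[monochromatic] = 2·(1/2)^10 = 2^{1 − 10} = 1/512.
By linearity of expectation: E[X] = C(29, 5) · 2^{1 − 10} = 118755 · 1/512 = 118755/512.
Numerically: E[X] ≈ 231.9434.

E[X] = C(29,5)·2^(1−C(5,2)) = 118755/512 ≈ 231.9434.


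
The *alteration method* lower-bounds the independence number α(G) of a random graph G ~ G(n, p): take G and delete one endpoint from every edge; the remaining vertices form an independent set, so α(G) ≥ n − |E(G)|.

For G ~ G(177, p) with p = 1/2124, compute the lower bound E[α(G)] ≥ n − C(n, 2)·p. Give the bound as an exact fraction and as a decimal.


E[|E(G)|] = C(177, 2)·p = 15576 · (1/2124) = 22/3.
E[α(G)] ≥ n − E[|E(G)|] = 177 − 22/3 = 509/3.
Numerically: ≈ 169.666667.
(This is only a lower bound; the true E[α(G)] may be larger.)

E[α(G)] ≥ 509/3 ≈ 169.666667.


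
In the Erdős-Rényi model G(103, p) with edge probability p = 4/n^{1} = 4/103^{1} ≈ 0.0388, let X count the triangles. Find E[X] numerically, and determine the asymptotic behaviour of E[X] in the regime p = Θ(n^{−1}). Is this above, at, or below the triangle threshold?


Number of potential triangles: C(103, 3) = 176851.
Each occurs with probability p³ ≈ (0.0388)³ ≈ 5.85691e-05.
By linearity: E[X] = C(103, 3)·p³ ≈ 176851 · 5.85691e-05 ≈ 10.358.
Here α = 1, so p = 4/n is exactly at the triangle threshold p ~ 1/n. Asymptotically E[X] → c³/6 = 4³/6 = 32/3 ≈ 10.667, a bounded constant. In this regime the triangle count is asymptotically Poisson(c³/6).

E[X] ≈ 10.358; in regime p = Θ(1/n^{1}) E[X] stays bounded (at the triangle threshold p ~ 1/n).
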